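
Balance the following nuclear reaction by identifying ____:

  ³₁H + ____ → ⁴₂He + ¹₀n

Conserve mass number: 3 + A = 4 + 1, so A = 2.
Conserve atomic number: 1 + Z = 2 + 0, so Z = 1.
A = 2 and Z = 1 is ²₁H — a deuteron.

deuteron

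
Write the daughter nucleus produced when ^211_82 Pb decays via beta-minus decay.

Beta-minus decay: mass number changes by +0, atomic number by +1.
A: 211 = 211; Z: 82 + 1 = 83.
Z = 83 is bismuth, so the daughter is ^211_83 Bi.

Bi-211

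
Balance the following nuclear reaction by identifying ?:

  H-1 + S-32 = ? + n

Cl-32

Conserve mass number: 1 + 32 = A + 1, so A = 32.
Conserve atomic number: 1 + 16 = Z + 0, so Z = 17.
Z = 17 is chlorine, so the species is Cl-32.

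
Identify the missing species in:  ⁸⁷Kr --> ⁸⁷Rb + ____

Conserve mass number: 87 = 87 + A, so A = 0.
Conserve atomic number: 36 = 37 + Z, so Z = -1.
A = 0 and Z = -1 is e⁻ — a beta-minus particle.

beta-minus particle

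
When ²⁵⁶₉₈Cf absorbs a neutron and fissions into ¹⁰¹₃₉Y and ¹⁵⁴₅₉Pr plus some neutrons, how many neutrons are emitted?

Conserve mass number: 257 = 101 + 154 + k, so k = 257 − 255 = 2.
Check atomic number: 98 = 39 + 59 + 0 = 98. ✓

2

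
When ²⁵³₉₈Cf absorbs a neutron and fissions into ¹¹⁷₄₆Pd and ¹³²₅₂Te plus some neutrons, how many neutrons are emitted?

5

Conserve mass number: 254 = 117 + 132 + k, so k = 254 − 249 = 5.
Check atomic number: 98 = 46 + 52 + 0 = 98. ✓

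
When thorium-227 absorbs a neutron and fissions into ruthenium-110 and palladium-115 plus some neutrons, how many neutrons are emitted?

Conserve mass number: 228 = 110 + 115 + k, so k = 228 − 225 = 3.
Check atomic number: 90 = 44 + 46 + 0 = 90. ✓

3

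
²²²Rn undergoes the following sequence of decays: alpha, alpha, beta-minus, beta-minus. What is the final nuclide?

Po-214

Start: (A, Z) = (222, 86).
After α: (218, 84).
After α: (214, 82).
After β⁻: (214, 83).
After β⁻: (214, 84).
Z = 84 is polonium.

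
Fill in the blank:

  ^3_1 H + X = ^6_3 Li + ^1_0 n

alpha particle

Conserve mass number: 3 + A = 6 + 1, so A = 4.
Conserve atomic number: 1 + Z = 3 + 0, so Z = 2.
A = 4 and Z = 2 is ^4_2 He — an alpha particle.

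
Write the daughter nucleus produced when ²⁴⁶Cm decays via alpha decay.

Alpha decay: mass number changes by -4, atomic number by -2.
A: 246 − 4 = 242; Z: 96 − 2 = 94.
Z = 94 is plutonium, so the daughter is ²⁴²Pu.

Pu-242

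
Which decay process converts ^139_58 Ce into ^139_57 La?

beta-plus decay or electron capture

ΔA = 139 − 139 = 0; ΔZ = 57 − 58 = -1.
A is unchanged and Z drops by 1 — a proton has become a neutron (β⁺ emission or electron capture).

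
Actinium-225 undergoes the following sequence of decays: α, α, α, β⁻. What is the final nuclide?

Po-213

Start: (A, Z) = (225, 89).
After α: (221, 87).
After α: (217, 85).
After α: (213, 83).
After β⁻: (213, 84).
Z = 84 is polonium.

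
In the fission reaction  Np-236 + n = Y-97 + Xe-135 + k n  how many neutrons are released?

Conserve mass number: 237 = 97 + 135 + k, so k = 237 − 232 = 5.
Check atomic number: 93 = 39 + 54 + 0 = 93. ✓

5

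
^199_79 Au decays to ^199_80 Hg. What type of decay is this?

ΔA = 199 − 199 = 0; ΔZ = 80 − 79 = +1.
A is unchanged and Z rises by 1 — a neutron has become a proton (β⁻ decay).

beta-minus decay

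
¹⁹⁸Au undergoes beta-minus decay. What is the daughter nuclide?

Beta-minus decay: mass number changes by +0, atomic number by +1.
A: 198 = 198; Z: 79 + 1 = 80.
Z = 80 is mercury, so the daughter is ¹⁹⁸Hg.

Hg-198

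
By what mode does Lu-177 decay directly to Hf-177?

beta-minus decay

ΔA = 177 − 177 = 0; ΔZ = 72 − 71 = +1.
A is unchanged and Z rises by 1 — a neutron has become a proton (β⁻ decay).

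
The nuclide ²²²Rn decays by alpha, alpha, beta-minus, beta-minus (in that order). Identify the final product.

Po-214

Start: (A, Z) = (222, 86).
After α: (218, 84).
After α: (214, 82).
After β⁻: (214, 83).
After β⁻: (214, 84).
Z = 84 is polonium.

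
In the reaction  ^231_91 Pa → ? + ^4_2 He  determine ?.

Conserve mass number: 231 = A + 4, so A = 227.
Conserve atomic number: 91 = Z + 2, so Z = 89.
Z = 89 is actinium, so the species is ^227_89 Ac.

Ac-227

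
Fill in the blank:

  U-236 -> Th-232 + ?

alpha particle

Conserve mass number: 236 = 232 + A, so A = 4.
Conserve atomic number: 92 = 90 + Z, so Z = 2.
A = 4 and Z = 2 is He-4 — an alpha particle.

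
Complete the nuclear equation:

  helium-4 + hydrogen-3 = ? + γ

Conserve mass number: 4 + 3 = A + 0, so A = 7.
Conserve atomic number: 2 + 1 = Z + 0, so Z = 3.
Z = 3 is lithium, so the species is lithium-7.

Li-7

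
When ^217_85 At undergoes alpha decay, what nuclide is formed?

Bi-213

Alpha decay: mass number changes by -4, atomic number by -2.
A: 217 − 4 = 213; Z: 85 − 2 = 83.
Z = 83 is bismuth, so the daughter is ^213_83 Bi.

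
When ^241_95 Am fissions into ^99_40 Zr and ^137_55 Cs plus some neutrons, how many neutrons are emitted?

5

Conserve mass number: 241 = 99 + 137 + k, so k = 241 − 236 = 5.
Check atomic number: 95 = 40 + 55 + 0 = 95. ✓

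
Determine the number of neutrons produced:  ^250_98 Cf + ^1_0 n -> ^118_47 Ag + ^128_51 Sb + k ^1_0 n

5

Conserve mass number: 251 = 118 + 128 + k, so k = 251 − 246 = 5.
Check atomic number: 98 = 47 + 51 + 0 = 98. ✓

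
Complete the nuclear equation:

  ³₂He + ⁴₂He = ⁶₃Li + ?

proton

Conserve mass number: 3 + 4 = 6 + A, so A = 1.
Conserve atomic number: 2 + 2 = 3 + Z, so Z = 1.
A = 1 and Z = 1 is ¹₁H — a proton.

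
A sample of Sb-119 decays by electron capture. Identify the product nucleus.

Electron capture: mass number changes by +0, atomic number by -1.
A: 119 = 119; Z: 51 − 1 = 50.
Z = 50 is tin, so the daughter is Sn-119.

Sn-119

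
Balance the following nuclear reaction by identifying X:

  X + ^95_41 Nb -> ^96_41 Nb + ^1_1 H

deuteron

Conserve mass number: A + 95 = 96 + 1, so A = 2.
Conserve atomic number: Z + 41 = 41 + 1, so Z = 1.
A = 2 and Z = 1 is ^2_1 H — a deuteron.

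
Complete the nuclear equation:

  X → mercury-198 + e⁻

Conserve mass number: A = 198 + 0, so A = 198.
Conserve atomic number: Z = 80 − 1, so Z = 79.
Z = 79 is gold, so the species is gold-198.

Au-198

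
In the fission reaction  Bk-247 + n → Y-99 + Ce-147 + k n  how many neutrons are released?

2

Conserve mass number: 248 = 99 + 147 + k, so k = 248 − 246 = 2.
Check atomic number: 97 = 39 + 58 + 0 = 97. ✓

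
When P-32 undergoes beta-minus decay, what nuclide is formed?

Beta-minus decay: mass number changes by +0, atomic number by +1.
A: 32 = 32; Z: 15 + 1 = 16.
Z = 16 is sulfur, so the daughter is S-32.

S-32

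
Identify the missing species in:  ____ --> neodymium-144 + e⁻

Pr-144

Conserve mass number: A = 144 + 0, so A = 144.
Conserve atomic number: Z = 60 − 1, so Z = 59.
Z = 59 is praseodymium, so the species is praseodymium-144.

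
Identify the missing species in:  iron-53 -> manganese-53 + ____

positron

Conserve mass number: 53 = 53 + A, so A = 0.
Conserve atomic number: 26 = 25 + Z, so Z = 1.
A = 0 and Z = 1 is e⁺ — a positron.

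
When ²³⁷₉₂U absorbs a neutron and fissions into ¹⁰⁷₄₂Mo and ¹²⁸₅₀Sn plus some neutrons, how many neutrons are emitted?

Conserve mass number: 238 = 107 + 128 + k, so k = 238 − 235 = 3.
Check atomic number: 92 = 42 + 50 + 0 = 92. ✓

3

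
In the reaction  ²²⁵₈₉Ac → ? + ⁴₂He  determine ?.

Conserve mass number: 225 = A + 4, so A = 221.
Conserve atomic number: 89 = Z + 2, so Z = 87.
Z = 87 is francium, so the species is ²²¹₈₇Fr.

Fr-221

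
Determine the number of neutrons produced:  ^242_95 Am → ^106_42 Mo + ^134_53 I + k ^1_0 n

2

Conserve mass number: 242 = 106 + 134 + k, so k = 242 − 240 = 2.
Check atomic number: 95 = 42 + 53 + 0 = 95. ✓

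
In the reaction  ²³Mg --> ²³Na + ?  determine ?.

positron

Conserve mass number: 23 = 23 + A, so A = 0.
Conserve atomic number: 12 = 11 + Z, so Z = 1.
A = 0 and Z = 1 is e⁺ — a positron.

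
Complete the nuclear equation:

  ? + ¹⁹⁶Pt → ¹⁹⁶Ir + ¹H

Conserve mass number: A + 196 = 196 + 1, so A = 1.
Conserve atomic number: Z + 78 = 77 + 1, so Z = 0.
A = 1 and Z = 0 is ¹n — a neutron.

neutron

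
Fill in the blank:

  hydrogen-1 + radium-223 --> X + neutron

Ac-223

Conserve mass number: 1 + 223 = A + 1, so A = 223.
Conserve atomic number: 1 + 88 = Z + 0, so Z = 89.
Z = 89 is actinium, so the species is actinium-223.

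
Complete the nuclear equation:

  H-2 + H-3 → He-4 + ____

neutron

Conserve mass number: 2 + 3 = 4 + A, so A = 1.
Conserve atomic number: 1 + 1 = 2 + Z, so Z = 0.
A = 1 and Z = 0 is n — a neutron.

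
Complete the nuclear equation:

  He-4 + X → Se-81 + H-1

Conserve mass number: 4 + A = 81 + 1, so A = 78.
Conserve atomic number: 2 + Z = 34 + 1, so Z = 33.
Z = 33 is arsenic, so the species is As-78.

As-78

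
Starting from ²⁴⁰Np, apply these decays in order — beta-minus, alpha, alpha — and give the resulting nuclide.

Th-232

Start: (A, Z) = (240, 93).
After β⁻: (240, 94).
After α: (236, 92).
After α: (232, 90).
Z = 90 is thorium.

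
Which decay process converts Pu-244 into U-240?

alpha decay

ΔA = 240 − 244 = -4; ΔZ = 92 − 94 = -2.
A drops by 4 and Z drops by 2 — the signature of alpha emission.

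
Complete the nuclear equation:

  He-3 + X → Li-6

triton

Conserve mass number: 3 + A = 6, so A = 3.
Conserve atomic number: 2 + Z = 3, so Z = 1.
A = 3 and Z = 1 is H-3 — a triton.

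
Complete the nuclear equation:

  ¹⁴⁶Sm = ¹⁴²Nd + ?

Conserve mass number: 146 = 142 + A, so A = 4.
Conserve atomic number: 62 = 60 + Z, so Z = 2.
A = 4 and Z = 2 is ⁴He — an alpha particle.

alpha particle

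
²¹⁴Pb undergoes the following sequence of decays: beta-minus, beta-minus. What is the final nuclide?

Po-214

Start: (A, Z) = (214, 82).
After β⁻: (214, 83).
After β⁻: (214, 84).
Z = 84 is polonium.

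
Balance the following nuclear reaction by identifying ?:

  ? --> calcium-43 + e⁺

Conserve mass number: A = 43 + 0, so A = 43.
Conserve atomic number: Z = 20 + 1, so Z = 21.
Z = 21 is scandium, so the species is scandium-43.

Sc-43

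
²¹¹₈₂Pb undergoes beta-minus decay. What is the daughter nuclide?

Bi-211

Beta-minus decay: mass number changes by +0, atomic number by +1.
A: 211 = 211; Z: 82 + 1 = 83.
Z = 83 is bismuth, so the daughter is ²¹¹₈₃Bi.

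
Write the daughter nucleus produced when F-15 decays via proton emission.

Proton emission: mass number changes by -1, atomic number by -1.
A: 15 − 1 = 14; Z: 9 − 1 = 8.
Z = 8 is oxygen, so the daughter is O-14.

O-14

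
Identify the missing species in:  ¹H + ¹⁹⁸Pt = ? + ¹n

Au-198

Conserve mass number: 1 + 198 = A + 1, so A = 198.
Conserve atomic number: 1 + 78 = Z + 0, so Z = 79.
Z = 79 is gold, so the species is ¹⁹⁸Au.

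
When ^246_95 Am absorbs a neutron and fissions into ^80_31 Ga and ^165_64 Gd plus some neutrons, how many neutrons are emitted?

2

Conserve mass number: 247 = 80 + 165 + k, so k = 247 − 245 = 2.
Check atomic number: 95 = 31 + 64 + 0 = 95. ✓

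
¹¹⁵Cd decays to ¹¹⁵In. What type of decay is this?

ΔA = 115 − 115 = 0; ΔZ = 49 − 48 = +1.
A is unchanged and Z rises by 1 — a neutron has become a proton (β⁻ decay).

beta-minus decay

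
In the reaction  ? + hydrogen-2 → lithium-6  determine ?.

Conserve mass number: A + 2 = 6, so A = 4.
Conserve atomic number: Z + 1 = 3, so Z = 2.
A = 4 and Z = 2 is helium-4 — an alpha particle.

alpha particle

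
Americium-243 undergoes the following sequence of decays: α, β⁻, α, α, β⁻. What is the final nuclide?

Pa-231

Start: (A, Z) = (243, 95).
After α: (239, 93).
After β⁻: (239, 94).
After α: (235, 92).
After α: (231, 90).
After β⁻: (231, 91).
Z = 91 is protactinium.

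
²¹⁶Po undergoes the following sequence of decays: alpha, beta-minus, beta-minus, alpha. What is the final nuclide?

Pb-208

Start: (A, Z) = (216, 84).
After α: (212, 82).
After β⁻: (212, 83).
After β⁻: (212, 84).
After α: (208, 82).
Z = 82 is lead.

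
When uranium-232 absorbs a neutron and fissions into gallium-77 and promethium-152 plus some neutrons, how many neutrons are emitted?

Conserve mass number: 233 = 77 + 152 + k, so k = 233 − 229 = 4.
Check atomic number: 92 = 31 + 61 + 0 = 92. ✓

4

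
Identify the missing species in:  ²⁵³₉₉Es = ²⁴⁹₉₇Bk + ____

Conserve mass number: 253 = 249 + A, so A = 4.
Conserve atomic number: 99 = 97 + Z, so Z = 2.
A = 4 and Z = 2 is ⁴₂He — an alpha particle.

alpha particle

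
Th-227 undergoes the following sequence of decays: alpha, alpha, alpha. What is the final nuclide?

Start: (A, Z) = (227, 90).
After α: (223, 88).
After α: (219, 86).
After α: (215, 84).
Z = 84 is polonium.

Po-215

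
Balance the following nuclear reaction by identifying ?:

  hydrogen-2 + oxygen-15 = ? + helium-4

N-13

Conserve mass number: 2 + 15 = A + 4, so A = 13.
Conserve atomic number: 1 + 8 = Z + 2, so Z = 7.
Z = 7 is nitrogen, so the species is nitrogen-13.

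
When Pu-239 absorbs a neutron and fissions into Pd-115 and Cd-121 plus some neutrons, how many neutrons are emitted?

4

Conserve mass number: 240 = 115 + 121 + k, so k = 240 − 236 = 4.
Check atomic number: 94 = 46 + 48 + 0 = 94. ✓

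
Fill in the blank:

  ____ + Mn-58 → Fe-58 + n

proton

Conserve mass number: A + 58 = 58 + 1, so A = 1.
Conserve atomic number: Z + 25 = 26 + 0, so Z = 1.
A = 1 and Z = 1 is H-1 — a proton.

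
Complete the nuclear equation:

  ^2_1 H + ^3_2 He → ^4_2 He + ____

proton

Conserve mass number: 2 + 3 = 4 + A, so A = 1.
Conserve atomic number: 1 + 2 = 2 + Z, so Z = 1.
A = 1 and Z = 1 is ^1_1 H — a proton.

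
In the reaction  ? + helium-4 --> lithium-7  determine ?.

Conserve mass number: A + 4 = 7, so A = 3.
Conserve atomic number: Z + 2 = 3, so Z = 1.
A = 3 and Z = 1 is hydrogen-3 — a triton.

triton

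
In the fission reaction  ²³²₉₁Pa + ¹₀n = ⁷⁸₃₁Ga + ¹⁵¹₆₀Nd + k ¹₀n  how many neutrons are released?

4

Conserve mass number: 233 = 78 + 151 + k, so k = 233 − 229 = 4.
Check atomic number: 91 = 31 + 60 + 0 = 91. ✓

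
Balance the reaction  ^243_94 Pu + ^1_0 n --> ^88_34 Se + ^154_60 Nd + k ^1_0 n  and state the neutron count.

Conserve mass number: 244 = 88 + 154 + k, so k = 244 − 242 = 2.
Check atomic number: 94 = 34 + 60 + 0 = 94. ✓

2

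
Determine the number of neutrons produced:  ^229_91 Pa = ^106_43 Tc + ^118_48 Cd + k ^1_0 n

Conserve mass number: 229 = 106 + 118 + k, so k = 229 − 224 = 5.
Check atomic number: 91 = 43 + 48 + 0 = 91. ✓

5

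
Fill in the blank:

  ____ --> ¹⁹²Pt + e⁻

Ir-192

Conserve mass number: A = 192 + 0, so A = 192.
Conserve atomic number: Z = 78 − 1, so Z = 77.
Z = 77 is iridium, so the species is ¹⁹²Ir.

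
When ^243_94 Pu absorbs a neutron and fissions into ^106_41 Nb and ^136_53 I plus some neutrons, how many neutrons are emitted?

2

Conserve mass number: 244 = 106 + 136 + k, so k = 244 − 242 = 2.
Check atomic number: 94 = 41 + 53 + 0 = 94. ✓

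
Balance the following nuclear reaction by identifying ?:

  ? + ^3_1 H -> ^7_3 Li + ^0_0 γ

Conserve mass number: A + 3 = 7 + 0, so A = 4.
Conserve atomic number: Z + 1 = 3 + 0, so Z = 2.
A = 4 and Z = 2 is ^4_2 He — an alpha particle.

alpha particle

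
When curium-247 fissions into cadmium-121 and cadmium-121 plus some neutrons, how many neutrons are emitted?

Conserve mass number: 247 = 121 + 121 + k, so k = 247 − 242 = 5.
Check atomic number: 96 = 48 + 48 + 0 = 96. ✓

5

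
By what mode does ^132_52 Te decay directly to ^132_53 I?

ΔA = 132 − 132 = 0; ΔZ = 53 − 52 = +1.
A is unchanged and Z rises by 1 — a neutron has become a proton (β⁻ decay).

beta-minus decay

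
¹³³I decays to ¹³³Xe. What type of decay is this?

ΔA = 133 − 133 = 0; ΔZ = 54 − 53 = +1.
A is unchanged and Z rises by 1 — a neutron has become a proton (β⁻ decay).

beta-minus decay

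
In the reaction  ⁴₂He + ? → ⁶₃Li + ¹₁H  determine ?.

He-3

Conserve mass number: 4 + A = 6 + 1, so A = 3.
Conserve atomic number: 2 + Z = 3 + 1, so Z = 2.
Z = 2 is helium, so the species is ³₂He.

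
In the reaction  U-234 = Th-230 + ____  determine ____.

alpha particle

Conserve mass number: 234 = 230 + A, so A = 4.
Conserve atomic number: 92 = 90 + Z, so Z = 2.
A = 4 and Z = 2 is He-4 — an alpha particle.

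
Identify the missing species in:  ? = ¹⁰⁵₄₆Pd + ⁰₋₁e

Rh-105

Conserve mass number: A = 105 + 0, so A = 105.
Conserve atomic number: Z = 46 − 1, so Z = 45.
Z = 45 is rhodium, so the species is ¹⁰⁵₄₅Rh.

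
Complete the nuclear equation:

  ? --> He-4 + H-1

Conserve mass number: A = 4 + 1, so A = 5.
Conserve atomic number: Z = 2 + 1, so Z = 3.
Z = 3 is lithium, so the species is Li-5.

Li-5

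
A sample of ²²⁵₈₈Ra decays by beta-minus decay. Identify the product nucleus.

Beta-minus decay: mass number changes by +0, atomic number by +1.
A: 225 = 225; Z: 88 + 1 = 89.
Z = 89 is actinium, so the daughter is ²²⁵₈₉Ac.

Ac-225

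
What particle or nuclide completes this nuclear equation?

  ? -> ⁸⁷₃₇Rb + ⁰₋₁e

Conserve mass number: A = 87 + 0, so A = 87.
Conserve atomic number: Z = 37 − 1, so Z = 36.
Z = 36 is krypton, so the species is ⁸⁷₃₆Kr.

Kr-87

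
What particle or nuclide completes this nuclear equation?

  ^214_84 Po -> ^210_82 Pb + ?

alpha particle

Conserve mass number: 214 = 210 + A, so A = 4.
Conserve atomic number: 84 = 82 + Z, so Z = 2.
A = 4 and Z = 2 is ^4_2 He — an alpha particle.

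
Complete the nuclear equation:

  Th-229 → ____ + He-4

Ra-225

Conserve mass number: 229 = A + 4, so A = 225.
Conserve atomic number: 90 = Z + 2, so Z = 88.
Z = 88 is radium, so the species is Ra-225.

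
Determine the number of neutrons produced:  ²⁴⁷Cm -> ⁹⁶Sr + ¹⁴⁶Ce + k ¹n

Conserve mass number: 247 = 96 + 146 + k, so k = 247 − 242 = 5.
Check atomic number: 96 = 38 + 58 + 0 = 96. ✓

5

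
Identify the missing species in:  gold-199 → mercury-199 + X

beta-minus particle

Conserve mass number: 199 = 199 + A, so A = 0.
Conserve atomic number: 79 = 80 + Z, so Z = -1.
A = 0 and Z = -1 is e⁻ — a beta-minus particle.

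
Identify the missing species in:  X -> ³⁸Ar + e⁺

K-38

Conserve mass number: A = 38 + 0, so A = 38.
Conserve atomic number: Z = 18 + 1, so Z = 19.
Z = 19 is potassium, so the species is ³⁸K.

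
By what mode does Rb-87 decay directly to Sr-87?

beta-minus decay

ΔA = 87 − 87 = 0; ΔZ = 38 − 37 = +1.
A is unchanged and Z rises by 1 — a neutron has become a proton (β⁻ decay).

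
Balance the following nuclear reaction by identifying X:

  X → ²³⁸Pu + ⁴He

Conserve mass number: A = 238 + 4, so A = 242.
Conserve atomic number: Z = 94 + 2, so Z = 96.
Z = 96 is curium, so the species is ²⁴²Cm.

Cm-242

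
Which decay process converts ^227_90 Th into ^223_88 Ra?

alpha decay

ΔA = 223 − 227 = -4; ΔZ = 88 − 90 = -2.
A drops by 4 and Z drops by 2 — the signature of alpha emission.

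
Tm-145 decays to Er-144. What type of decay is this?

proton emission

ΔA = 144 − 145 = -1; ΔZ = 68 − 69 = -1.
A drops by 1 and Z drops by 1 — a proton was emitted.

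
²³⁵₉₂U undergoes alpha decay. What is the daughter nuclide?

Th-231

Alpha decay: mass number changes by -4, atomic number by -2.
A: 235 − 4 = 231; Z: 92 − 2 = 90.
Z = 90 is thorium, so the daughter is ²³¹₉₀Th.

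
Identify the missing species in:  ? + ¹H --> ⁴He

Conserve mass number: A + 1 = 4, so A = 3.
Conserve atomic number: Z + 1 = 2, so Z = 1.
A = 3 and Z = 1 is ³H — a triton.

triton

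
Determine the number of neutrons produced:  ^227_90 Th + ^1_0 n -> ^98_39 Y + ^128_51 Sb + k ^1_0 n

Conserve mass number: 228 = 98 + 128 + k, so k = 228 − 226 = 2.
Check atomic number: 90 = 39 + 51 + 0 = 90. ✓

2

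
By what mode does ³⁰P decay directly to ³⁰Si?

beta-plus decay or electron capture

ΔA = 30 − 30 = 0; ΔZ = 14 − 15 = -1.
A is unchanged and Z drops by 1 — a proton has become a neutron (β⁺ emission or electron capture).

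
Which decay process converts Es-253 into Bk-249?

alpha decay

ΔA = 249 − 253 = -4; ΔZ = 97 − 99 = -2.
A drops by 4 and Z drops by 2 — the signature of alpha emission.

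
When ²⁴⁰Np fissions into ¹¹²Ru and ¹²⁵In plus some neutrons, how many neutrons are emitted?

Conserve mass number: 240 = 112 + 125 + k, so k = 240 − 237 = 3.
Check atomic number: 93 = 44 + 49 + 0 = 93. ✓

3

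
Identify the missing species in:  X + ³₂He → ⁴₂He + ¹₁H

deuteron

Conserve mass number: A + 3 = 4 + 1, so A = 2.
Conserve atomic number: Z + 2 = 2 + 1, so Z = 1.
A = 2 and Z = 1 is ²₁H — a deuteron.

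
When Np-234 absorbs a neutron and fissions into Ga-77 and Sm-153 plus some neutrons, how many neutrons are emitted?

5

Conserve mass number: 235 = 77 + 153 + k, so k = 235 − 230 = 5.
Check atomic number: 93 = 31 + 62 + 0 = 93. ✓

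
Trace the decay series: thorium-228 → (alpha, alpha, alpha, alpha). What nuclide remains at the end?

Pb-212

Start: (A, Z) = (228, 90).
After α: (224, 88).
After α: (220, 86).
After α: (216, 84).
After α: (212, 82).
Z = 82 is lead.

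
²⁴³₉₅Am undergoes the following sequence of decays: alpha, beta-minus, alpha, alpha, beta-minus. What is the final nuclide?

Pa-231

Start: (A, Z) = (243, 95).
After α: (239, 93).
After β⁻: (239, 94).
After α: (235, 92).
After α: (231, 90).
After β⁻: (231, 91).
Z = 91 is protactinium.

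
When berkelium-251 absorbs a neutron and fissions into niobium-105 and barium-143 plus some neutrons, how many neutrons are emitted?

4

Conserve mass number: 252 = 105 + 143 + k, so k = 252 − 248 = 4.
Check atomic number: 97 = 41 + 56 + 0 = 97. ✓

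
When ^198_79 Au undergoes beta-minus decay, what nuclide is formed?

Beta-minus decay: mass number changes by +0, atomic number by +1.
A: 198 = 198; Z: 79 + 1 = 80.
Z = 80 is mercury, so the daughter is ^198_80 Hg.

Hg-198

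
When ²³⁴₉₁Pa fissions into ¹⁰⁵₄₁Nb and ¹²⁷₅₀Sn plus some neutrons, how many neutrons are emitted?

2

Conserve mass number: 234 = 105 + 127 + k, so k = 234 − 232 = 2.
Check atomic number: 91 = 41 + 50 + 0 = 91. ✓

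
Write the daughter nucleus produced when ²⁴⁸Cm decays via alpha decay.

Pu-244

Alpha decay: mass number changes by -4, atomic number by -2.
A: 248 − 4 = 244; Z: 96 − 2 = 94.
Z = 94 is plutonium, so the daughter is ²⁴⁴Pu.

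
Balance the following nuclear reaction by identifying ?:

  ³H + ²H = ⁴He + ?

neutron

Conserve mass number: 3 + 2 = 4 + A, so A = 1.
Conserve atomic number: 1 + 1 = 2 + Z, so Z = 0.
A = 1 and Z = 0 is ¹n — a neutron.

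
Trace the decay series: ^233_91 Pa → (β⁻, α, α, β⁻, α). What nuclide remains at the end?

Fr-221

Start: (A, Z) = (233, 91).
After β⁻: (233, 92).
After α: (229, 90).
After α: (225, 88).
After β⁻: (225, 89).
After α: (221, 87).
Z = 87 is francium.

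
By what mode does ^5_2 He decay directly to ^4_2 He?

neutron emission

ΔA = 4 − 5 = -1; ΔZ = 2 − 2 = +0.
A drops by 1 with Z unchanged — a neutron was emitted.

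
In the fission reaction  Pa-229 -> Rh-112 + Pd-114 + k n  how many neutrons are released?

Conserve mass number: 229 = 112 + 114 + k, so k = 229 − 226 = 3.
Check atomic number: 91 = 45 + 46 + 0 = 91. ✓

3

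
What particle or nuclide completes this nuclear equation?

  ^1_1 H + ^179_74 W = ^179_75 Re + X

neutron

Conserve mass number: 1 + 179 = 179 + A, so A = 1.
Conserve atomic number: 1 + 74 = 75 + Z, so Z = 0.
A = 1 and Z = 0 is ^1_0 n — a neutron.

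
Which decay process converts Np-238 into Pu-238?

beta-minus decay

ΔA = 238 − 238 = 0; ΔZ = 94 − 93 = +1.
A is unchanged and Z rises by 1 — a neutron has become a proton (β⁻ decay).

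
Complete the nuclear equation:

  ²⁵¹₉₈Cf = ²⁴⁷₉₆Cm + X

alpha particle

Conserve mass number: 251 = 247 + A, so A = 4.
Conserve atomic number: 98 = 96 + Z, so Z = 2.
A = 4 and Z = 2 is ⁴₂He — an alpha particle.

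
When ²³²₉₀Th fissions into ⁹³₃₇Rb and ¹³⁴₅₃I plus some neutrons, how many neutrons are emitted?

Conserve mass number: 232 = 93 + 134 + k, so k = 232 − 227 = 5.
Check atomic number: 90 = 37 + 53 + 0 = 90. ✓

5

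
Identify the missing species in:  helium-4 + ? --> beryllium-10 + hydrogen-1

Li-7

Conserve mass number: 4 + A = 10 + 1, so A = 7.
Conserve atomic number: 2 + Z = 4 + 1, so Z = 3.
Z = 3 is lithium, so the species is lithium-7.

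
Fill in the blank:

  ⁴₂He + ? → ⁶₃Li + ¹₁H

Conserve mass number: 4 + A = 6 + 1, so A = 3.
Conserve atomic number: 2 + Z = 3 + 1, so Z = 2.
Z = 2 is helium, so the species is ³₂He.

He-3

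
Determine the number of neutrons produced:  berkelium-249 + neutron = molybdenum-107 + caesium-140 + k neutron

Conserve mass number: 250 = 107 + 140 + k, so k = 250 − 247 = 3.
Check atomic number: 97 = 42 + 55 + 0 = 97. ✓

3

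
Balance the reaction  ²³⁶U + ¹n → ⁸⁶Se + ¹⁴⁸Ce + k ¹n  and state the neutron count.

3

Conserve mass number: 237 = 86 + 148 + k, so k = 237 − 234 = 3.
Check atomic number: 92 = 34 + 58 + 0 = 92. ✓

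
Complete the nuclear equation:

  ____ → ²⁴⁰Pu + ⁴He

Conserve mass number: A = 240 + 4, so A = 244.
Conserve atomic number: Z = 94 + 2, so Z = 96.
Z = 96 is curium, so the species is ²⁴⁴Cm.

Cm-244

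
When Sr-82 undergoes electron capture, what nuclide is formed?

Rb-82

Electron capture: mass number changes by +0, atomic number by -1.
A: 82 = 82; Z: 38 − 1 = 37.
Z = 37 is rubidium, so the daughter is Rb-82.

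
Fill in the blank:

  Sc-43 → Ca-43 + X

Conserve mass number: 43 = 43 + A, so A = 0.
Conserve atomic number: 21 = 20 + Z, so Z = 1.
A = 0 and Z = 1 is e⁺ — a positron.

positron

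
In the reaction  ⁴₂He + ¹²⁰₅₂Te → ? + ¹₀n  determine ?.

Conserve mass number: 4 + 120 = A + 1, so A = 123.
Conserve atomic number: 2 + 52 = Z + 0, so Z = 54.
Z = 54 is xenon, so the species is ¹²³₅₄Xe.

Xe-123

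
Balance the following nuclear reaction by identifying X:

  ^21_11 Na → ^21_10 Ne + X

positron

Conserve mass number: 21 = 21 + A, so A = 0.
Conserve atomic number: 11 = 10 + Z, so Z = 1.
A = 0 and Z = 1 is ^0_1 e — a positron.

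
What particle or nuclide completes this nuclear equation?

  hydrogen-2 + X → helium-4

Conserve mass number: 2 + A = 4, so A = 2.
Conserve atomic number: 1 + Z = 2, so Z = 1.
A = 2 and Z = 1 is hydrogen-2 — a deuteron.

deuteron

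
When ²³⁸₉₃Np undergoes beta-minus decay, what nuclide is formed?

Pu-238

Beta-minus decay: mass number changes by +0, atomic number by +1.
A: 238 = 238; Z: 93 + 1 = 94.
Z = 94 is plutonium, so the daughter is ²³⁸₉₄Pu.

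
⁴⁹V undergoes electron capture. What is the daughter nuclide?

Electron capture: mass number changes by +0, atomic number by -1.
A: 49 = 49; Z: 23 − 1 = 22.
Z = 22 is titanium, so the daughter is ⁴⁹Ti.

Ti-49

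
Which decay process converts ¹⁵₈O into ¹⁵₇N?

beta-plus decay or electron capture

ΔA = 15 − 15 = 0; ΔZ = 7 − 8 = -1.
A is unchanged and Z drops by 1 — a proton has become a neutron (β⁺ emission or electron capture).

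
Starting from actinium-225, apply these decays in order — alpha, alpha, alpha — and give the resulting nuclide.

Bi-213

Start: (A, Z) = (225, 89).
After α: (221, 87).
After α: (217, 85).
After α: (213, 83).
Z = 83 is bismuth.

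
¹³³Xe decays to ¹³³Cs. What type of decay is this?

beta-minus decay

ΔA = 133 − 133 = 0; ΔZ = 55 − 54 = +1.
A is unchanged and Z rises by 1 — a neutron has become a proton (β⁻ decay).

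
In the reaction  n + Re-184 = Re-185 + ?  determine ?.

Conserve mass number: 1 + 184 = 185 + A, so A = 0.
Conserve atomic number: 0 + 75 = 75 + Z, so Z = 0.
A = 0 and Z = 0 is γ — a gamma ray.

gamma ray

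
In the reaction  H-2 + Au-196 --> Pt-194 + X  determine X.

alpha particle

Conserve mass number: 2 + 196 = 194 + A, so A = 4.
Conserve atomic number: 1 + 79 = 78 + Z, so Z = 2.
A = 4 and Z = 2 is He-4 — an alpha particle.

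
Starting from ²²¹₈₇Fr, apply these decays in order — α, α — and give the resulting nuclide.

Bi-213

Start: (A, Z) = (221, 87).
After α: (217, 85).
After α: (213, 83).
Z = 83 is bismuth.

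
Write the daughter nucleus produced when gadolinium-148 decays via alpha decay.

Sm-144

Alpha decay: mass number changes by -4, atomic number by -2.
A: 148 − 4 = 144; Z: 64 − 2 = 62.
Z = 62 is samarium, so the daughter is samarium-144.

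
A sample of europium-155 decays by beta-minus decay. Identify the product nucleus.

Beta-minus decay: mass number changes by +0, atomic number by +1.
A: 155 = 155; Z: 63 + 1 = 64.
Z = 64 is gadolinium, so the daughter is gadolinium-155.

Gd-155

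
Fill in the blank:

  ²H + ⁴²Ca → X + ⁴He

K-40

Conserve mass number: 2 + 42 = A + 4, so A = 40.
Conserve atomic number: 1 + 20 = Z + 2, so Z = 19.
Z = 19 is potassium, so the species is ⁴⁰K.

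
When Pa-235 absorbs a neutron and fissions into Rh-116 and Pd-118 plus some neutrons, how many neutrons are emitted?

2

Conserve mass number: 236 = 116 + 118 + k, so k = 236 − 234 = 2.
Check atomic number: 91 = 45 + 46 + 0 = 91. ✓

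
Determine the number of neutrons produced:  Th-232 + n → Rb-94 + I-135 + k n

Conserve mass number: 233 = 94 + 135 + k, so k = 233 − 229 = 4.
Check atomic number: 90 = 37 + 53 + 0 = 90. ✓

4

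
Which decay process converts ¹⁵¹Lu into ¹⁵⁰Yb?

proton emission

ΔA = 150 − 151 = -1; ΔZ = 70 − 71 = -1.
A drops by 1 and Z drops by 1 — a proton was emitted.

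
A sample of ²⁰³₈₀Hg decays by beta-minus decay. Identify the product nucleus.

Beta-minus decay: mass number changes by +0, atomic number by +1.
A: 203 = 203; Z: 80 + 1 = 81.
Z = 81 is thallium, so the daughter is ²⁰³₈₁Tl.

Tl-203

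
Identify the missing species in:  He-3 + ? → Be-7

Conserve mass number: 3 + A = 7, so A = 4.
Conserve atomic number: 2 + Z = 4, so Z = 2.
A = 4 and Z = 2 is He-4 — an alpha particle.

alpha particle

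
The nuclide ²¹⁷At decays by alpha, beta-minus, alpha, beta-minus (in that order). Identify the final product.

Bi-209

Start: (A, Z) = (217, 85).
After α: (213, 83).
After β⁻: (213, 84).
After α: (209, 82).
After β⁻: (209, 83).
Z = 83 is bismuth.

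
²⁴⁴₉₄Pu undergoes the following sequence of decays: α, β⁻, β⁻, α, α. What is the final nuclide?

Th-232

Start: (A, Z) = (244, 94).
After α: (240, 92).
After β⁻: (240, 93).
After β⁻: (240, 94).
After α: (236, 92).
After α: (232, 90).
Z = 90 is thorium.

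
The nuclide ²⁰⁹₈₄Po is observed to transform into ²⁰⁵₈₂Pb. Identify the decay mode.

alpha decay

ΔA = 205 − 209 = -4; ΔZ = 82 − 84 = -2.
A drops by 4 and Z drops by 2 — the signature of alpha emission.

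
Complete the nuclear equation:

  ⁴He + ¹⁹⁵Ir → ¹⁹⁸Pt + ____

Conserve mass number: 4 + 195 = 198 + A, so A = 1.
Conserve atomic number: 2 + 77 = 78 + Z, so Z = 1.
A = 1 and Z = 1 is ¹H — a proton.

proton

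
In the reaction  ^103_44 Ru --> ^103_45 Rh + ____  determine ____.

beta-minus particle

Conserve mass number: 103 = 103 + A, so A = 0.
Conserve atomic number: 44 = 45 + Z, so Z = -1.
A = 0 and Z = -1 is ^0_-1 e — a beta-minus particle.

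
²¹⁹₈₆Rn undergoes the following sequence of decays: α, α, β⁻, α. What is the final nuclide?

Tl-207

Start: (A, Z) = (219, 86).
After α: (215, 84).
After α: (211, 82).
After β⁻: (211, 83).
After α: (207, 81).
Z = 81 is thallium.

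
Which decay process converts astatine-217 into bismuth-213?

alpha decay

ΔA = 213 − 217 = -4; ΔZ = 83 − 85 = -2.
A drops by 4 and Z drops by 2 — the signature of alpha emission.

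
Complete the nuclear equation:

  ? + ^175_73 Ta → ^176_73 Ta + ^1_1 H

deuteron

Conserve mass number: A + 175 = 176 + 1, so A = 2.
Conserve atomic number: Z + 73 = 73 + 1, so Z = 1.
A = 2 and Z = 1 is ^2_1 H — a deuteron.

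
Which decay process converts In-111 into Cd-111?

ΔA = 111 − 111 = 0; ΔZ = 48 − 49 = -1.
A is unchanged and Z drops by 1 — a proton has become a neutron (β⁺ emission or electron capture).

beta-plus decay or electron capture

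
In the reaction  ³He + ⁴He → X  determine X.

Be-7

Conserve mass number: 3 + 4 = A, so A = 7.
Conserve atomic number: 2 + 2 = Z, so Z = 4.
Z = 4 is beryllium, so the species is ⁷Be.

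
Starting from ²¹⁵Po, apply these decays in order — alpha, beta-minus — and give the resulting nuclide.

Start: (A, Z) = (215, 84).
After α: (211, 82).
After β⁻: (211, 83).
Z = 83 is bismuth.

Bi-211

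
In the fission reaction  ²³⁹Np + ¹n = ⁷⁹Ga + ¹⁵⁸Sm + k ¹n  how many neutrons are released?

3

Conserve mass number: 240 = 79 + 158 + k, so k = 240 − 237 = 3.
Check atomic number: 93 = 31 + 62 + 0 = 93. ✓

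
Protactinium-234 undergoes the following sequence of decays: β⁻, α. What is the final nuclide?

Th-230

Start: (A, Z) = (234, 91).
After β⁻: (234, 92).
After α: (230, 90).
Z = 90 is thorium.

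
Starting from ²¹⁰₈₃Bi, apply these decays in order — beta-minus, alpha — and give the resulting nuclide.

Pb-206

Start: (A, Z) = (210, 83).
After β⁻: (210, 84).
After α: (206, 82).
Z = 82 is lead.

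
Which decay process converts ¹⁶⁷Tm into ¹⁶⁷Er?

ΔA = 167 − 167 = 0; ΔZ = 68 − 69 = -1.
A is unchanged and Z drops by 1 — a proton has become a neutron (β⁺ emission or electron capture).

beta-plus decay or electron capture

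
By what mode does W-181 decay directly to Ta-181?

ΔA = 181 − 181 = 0; ΔZ = 73 − 74 = -1.
A is unchanged and Z drops by 1 — a proton has become a neutron (β⁺ emission or electron capture).

beta-plus decay or electron capture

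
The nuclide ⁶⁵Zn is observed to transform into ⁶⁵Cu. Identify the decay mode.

ΔA = 65 − 65 = 0; ΔZ = 29 − 30 = -1.
A is unchanged and Z drops by 1 — a proton has become a neutron (β⁺ emission or electron capture).

beta-plus decay or electron capture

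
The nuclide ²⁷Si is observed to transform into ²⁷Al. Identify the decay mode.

beta-plus decay or electron capture

ΔA = 27 − 27 = 0; ΔZ = 13 − 14 = -1.
A is unchanged and Z drops by 1 — a proton has become a neutron (β⁺ emission or electron capture).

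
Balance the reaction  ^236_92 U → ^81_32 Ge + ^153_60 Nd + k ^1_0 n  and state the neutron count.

Conserve mass number: 236 = 81 + 153 + k, so k = 236 − 234 = 2.
Check atomic number: 92 = 32 + 60 + 0 = 92. ✓

2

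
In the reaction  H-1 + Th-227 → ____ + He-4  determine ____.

Ac-224

Conserve mass number: 1 + 227 = A + 4, so A = 224.
Conserve atomic number: 1 + 90 = Z + 2, so Z = 89.
Z = 89 is actinium, so the species is Ac-224.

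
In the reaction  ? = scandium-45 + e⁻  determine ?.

Conserve mass number: A = 45 + 0, so A = 45.
Conserve atomic number: Z = 21 − 1, so Z = 20.
Z = 20 is calcium, so the species is calcium-45.

Ca-45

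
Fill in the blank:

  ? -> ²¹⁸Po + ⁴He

Rn-222

Conserve mass number: A = 218 + 4, so A = 222.
Conserve atomic number: Z = 84 + 2, so Z = 86.
Z = 86 is radon, so the species is ²²²Rn.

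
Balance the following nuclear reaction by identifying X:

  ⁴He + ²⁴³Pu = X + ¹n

Cm-246

Conserve mass number: 4 + 243 = A + 1, so A = 246.
Conserve atomic number: 2 + 94 = Z + 0, so Z = 96.
Z = 96 is curium, so the species is ²⁴⁶Cm.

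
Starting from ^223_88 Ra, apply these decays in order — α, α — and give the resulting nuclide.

Po-215

Start: (A, Z) = (223, 88).
After α: (219, 86).
After α: (215, 84).
Z = 84 is polonium.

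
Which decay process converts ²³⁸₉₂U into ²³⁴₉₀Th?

ΔA = 234 − 238 = -4; ΔZ = 90 − 92 = -2.
A drops by 4 and Z drops by 2 — the signature of alpha emission.

alpha decay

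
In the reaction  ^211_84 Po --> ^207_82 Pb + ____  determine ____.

Conserve mass number: 211 = 207 + A, so A = 4.
Conserve atomic number: 84 = 82 + Z, so Z = 2.
A = 4 and Z = 2 is ^4_2 He — an alpha particle.

alpha particle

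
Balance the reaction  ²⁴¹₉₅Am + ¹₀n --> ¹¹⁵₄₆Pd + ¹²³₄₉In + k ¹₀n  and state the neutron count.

4

Conserve mass number: 242 = 115 + 123 + k, so k = 242 − 238 = 4.
Check atomic number: 95 = 46 + 49 + 0 = 95. ✓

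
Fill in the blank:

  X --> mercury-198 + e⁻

Conserve mass number: A = 198 + 0, so A = 198.
Conserve atomic number: Z = 80 − 1, so Z = 79.
Z = 79 is gold, so the species is gold-198.

Au-198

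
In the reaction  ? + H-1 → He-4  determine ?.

triton

Conserve mass number: A + 1 = 4, so A = 3.
Conserve atomic number: Z + 1 = 2, so Z = 1.
A = 3 and Z = 1 is H-3 — a triton.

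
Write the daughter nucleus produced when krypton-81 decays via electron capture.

Br-81

Electron capture: mass number changes by +0, atomic number by -1.
A: 81 = 81; Z: 36 − 1 = 35.
Z = 35 is bromine, so the daughter is bromine-81.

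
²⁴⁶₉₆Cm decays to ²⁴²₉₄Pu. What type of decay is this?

alpha decay

ΔA = 242 − 246 = -4; ΔZ = 94 − 96 = -2.
A drops by 4 and Z drops by 2 — the signature of alpha emission.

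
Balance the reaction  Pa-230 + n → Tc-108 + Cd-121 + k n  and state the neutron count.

Conserve mass number: 231 = 108 + 121 + k, so k = 231 − 229 = 2.
Check atomic number: 91 = 43 + 48 + 0 = 91. ✓

2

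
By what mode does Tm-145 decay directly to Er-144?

ΔA = 144 − 145 = -1; ΔZ = 68 − 69 = -1.
A drops by 1 and Z drops by 1 — a proton was emitted.

proton emission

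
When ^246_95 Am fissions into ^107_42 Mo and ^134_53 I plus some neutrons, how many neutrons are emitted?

5

Conserve mass number: 246 = 107 + 134 + k, so k = 246 − 241 = 5.
Check atomic number: 95 = 42 + 53 + 0 = 95. ✓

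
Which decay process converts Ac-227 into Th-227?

ΔA = 227 − 227 = 0; ΔZ = 90 − 89 = +1.
A is unchanged and Z rises by 1 — a neutron has become a proton (β⁻ decay).

beta-minus decay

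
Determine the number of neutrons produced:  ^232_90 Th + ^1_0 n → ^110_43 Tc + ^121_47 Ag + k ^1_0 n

2

Conserve mass number: 233 = 110 + 121 + k, so k = 233 − 231 = 2.
Check atomic number: 90 = 43 + 47 + 0 = 90. ✓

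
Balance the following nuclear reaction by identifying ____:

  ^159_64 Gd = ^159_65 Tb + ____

Conserve mass number: 159 = 159 + A, so A = 0.
Conserve atomic number: 64 = 65 + Z, so Z = -1.
A = 0 and Z = -1 is ^0_-1 e — a beta-minus particle.

beta-minus particle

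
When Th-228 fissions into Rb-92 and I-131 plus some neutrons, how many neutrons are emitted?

Conserve mass number: 228 = 92 + 131 + k, so k = 228 − 223 = 5.
Check atomic number: 90 = 37 + 53 + 0 = 90. ✓

5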